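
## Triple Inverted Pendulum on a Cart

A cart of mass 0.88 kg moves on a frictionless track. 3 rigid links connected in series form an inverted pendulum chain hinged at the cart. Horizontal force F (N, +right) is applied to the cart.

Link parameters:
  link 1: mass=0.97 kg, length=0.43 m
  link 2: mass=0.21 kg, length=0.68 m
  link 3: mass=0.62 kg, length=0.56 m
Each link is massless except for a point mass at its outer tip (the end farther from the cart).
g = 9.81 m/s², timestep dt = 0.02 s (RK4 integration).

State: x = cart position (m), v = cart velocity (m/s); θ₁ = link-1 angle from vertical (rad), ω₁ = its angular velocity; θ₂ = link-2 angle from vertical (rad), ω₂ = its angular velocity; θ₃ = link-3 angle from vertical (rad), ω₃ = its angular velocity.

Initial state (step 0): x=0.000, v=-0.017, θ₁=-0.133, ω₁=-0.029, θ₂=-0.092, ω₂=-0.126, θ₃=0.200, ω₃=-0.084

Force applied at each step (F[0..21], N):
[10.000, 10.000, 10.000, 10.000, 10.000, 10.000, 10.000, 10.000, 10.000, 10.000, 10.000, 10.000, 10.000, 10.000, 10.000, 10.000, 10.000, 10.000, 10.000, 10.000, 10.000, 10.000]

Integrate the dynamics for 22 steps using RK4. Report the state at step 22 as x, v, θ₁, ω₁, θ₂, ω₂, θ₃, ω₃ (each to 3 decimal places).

Answer: x=0.577, v=0.017, θ₁=-2.667, ω₁=-11.141, θ₂=-0.706, ω₂=-5.996, θ₃=-0.050, ω₃=-2.607

Derivation:
apply F[0]=+10.000 → step 1: x=0.002, v=0.250, θ₁=-0.140, ω₁=-0.715, θ₂=-0.096, ω₂=-0.260, θ₃=0.201, ω₃=0.171
apply F[1]=+10.000 → step 2: x=0.010, v=0.516, θ₁=-0.162, ω₁=-1.408, θ₂=-0.102, ω₂=-0.380, θ₃=0.207, ω₃=0.407
apply F[2]=+10.000 → step 3: x=0.023, v=0.781, θ₁=-0.197, ω₁=-2.108, θ₂=-0.111, ω₂=-0.473, θ₃=0.217, ω₃=0.602
apply F[3]=+10.000 → step 4: x=0.041, v=1.040, θ₁=-0.246, ω₁=-2.806, θ₂=-0.121, ω₂=-0.528, θ₃=0.230, ω₃=0.734
apply F[4]=+10.000 → step 5: x=0.064, v=1.283, θ₁=-0.309, ω₁=-3.480, θ₂=-0.132, ω₂=-0.543, θ₃=0.246, ω₃=0.785
apply F[5]=+10.000 → step 6: x=0.092, v=1.500, θ₁=-0.385, ω₁=-4.104, θ₂=-0.142, ω₂=-0.526, θ₃=0.261, ω₃=0.745
apply F[6]=+10.000 → step 7: x=0.124, v=1.682, θ₁=-0.473, ω₁=-4.654, θ₂=-0.153, ω₂=-0.495, θ₃=0.275, ω₃=0.622
apply F[7]=+10.000 → step 8: x=0.159, v=1.823, θ₁=-0.570, ω₁=-5.121, θ₂=-0.162, ω₂=-0.470, θ₃=0.286, ω₃=0.432
apply F[8]=+10.000 → step 9: x=0.197, v=1.922, θ₁=-0.677, ω₁=-5.508, θ₂=-0.172, ω₂=-0.469, θ₃=0.292, ω₃=0.198
apply F[9]=+10.000 → step 10: x=0.236, v=1.981, θ₁=-0.790, ω₁=-5.831, θ₂=-0.181, ω₂=-0.507, θ₃=0.293, ω₃=-0.058
apply F[10]=+10.000 → step 11: x=0.276, v=2.003, θ₁=-0.910, ω₁=-6.110, θ₂=-0.192, ω₂=-0.588, θ₃=0.290, ω₃=-0.319
apply F[11]=+10.000 → step 12: x=0.316, v=1.992, θ₁=-1.035, ω₁=-6.363, θ₂=-0.205, ω₂=-0.717, θ₃=0.281, ω₃=-0.576
apply F[12]=+10.000 → step 13: x=0.355, v=1.949, θ₁=-1.164, ω₁=-6.611, θ₂=-0.221, ω₂=-0.894, θ₃=0.267, ω₃=-0.821
apply F[13]=+10.000 → step 14: x=0.394, v=1.876, θ₁=-1.299, ω₁=-6.867, θ₂=-0.241, ω₂=-1.120, θ₃=0.248, ω₃=-1.054
apply F[14]=+10.000 → step 15: x=0.430, v=1.773, θ₁=-1.439, ω₁=-7.148, θ₂=-0.266, ω₂=-1.397, θ₃=0.225, ω₃=-1.274
apply F[15]=+10.000 → step 16: x=0.464, v=1.637, θ₁=-1.585, ω₁=-7.469, θ₂=-0.298, ω₂=-1.730, θ₃=0.197, ω₃=-1.482
apply F[16]=+10.000 → step 17: x=0.495, v=1.467, θ₁=-1.738, ω₁=-7.845, θ₂=-0.336, ω₂=-2.128, θ₃=0.165, ω₃=-1.682
apply F[17]=+10.000 → step 18: x=0.523, v=1.257, θ₁=-1.900, ω₁=-8.296, θ₂=-0.383, ω₂=-2.603, θ₃=0.130, ω₃=-1.875
apply F[18]=+10.000 → step 19: x=0.545, v=1.003, θ₁=-2.071, ω₁=-8.844, θ₂=-0.441, ω₂=-3.180, θ₃=0.090, ω₃=-2.065
apply F[19]=+10.000 → step 20: x=0.563, v=0.703, θ₁=-2.254, ω₁=-9.511, θ₂=-0.511, ω₂=-3.896, θ₃=0.047, ω₃=-2.251
apply F[20]=+10.000 → step 21: x=0.573, v=0.362, θ₁=-2.452, ω₁=-10.302, θ₂=-0.598, ω₂=-4.811, θ₃=0.000, ω₃=-2.432
apply F[21]=+10.000 → step 22: x=0.577, v=0.017, θ₁=-2.667, ω₁=-11.141, θ₂=-0.706, ω₂=-5.996, θ₃=-0.050, ω₃=-2.607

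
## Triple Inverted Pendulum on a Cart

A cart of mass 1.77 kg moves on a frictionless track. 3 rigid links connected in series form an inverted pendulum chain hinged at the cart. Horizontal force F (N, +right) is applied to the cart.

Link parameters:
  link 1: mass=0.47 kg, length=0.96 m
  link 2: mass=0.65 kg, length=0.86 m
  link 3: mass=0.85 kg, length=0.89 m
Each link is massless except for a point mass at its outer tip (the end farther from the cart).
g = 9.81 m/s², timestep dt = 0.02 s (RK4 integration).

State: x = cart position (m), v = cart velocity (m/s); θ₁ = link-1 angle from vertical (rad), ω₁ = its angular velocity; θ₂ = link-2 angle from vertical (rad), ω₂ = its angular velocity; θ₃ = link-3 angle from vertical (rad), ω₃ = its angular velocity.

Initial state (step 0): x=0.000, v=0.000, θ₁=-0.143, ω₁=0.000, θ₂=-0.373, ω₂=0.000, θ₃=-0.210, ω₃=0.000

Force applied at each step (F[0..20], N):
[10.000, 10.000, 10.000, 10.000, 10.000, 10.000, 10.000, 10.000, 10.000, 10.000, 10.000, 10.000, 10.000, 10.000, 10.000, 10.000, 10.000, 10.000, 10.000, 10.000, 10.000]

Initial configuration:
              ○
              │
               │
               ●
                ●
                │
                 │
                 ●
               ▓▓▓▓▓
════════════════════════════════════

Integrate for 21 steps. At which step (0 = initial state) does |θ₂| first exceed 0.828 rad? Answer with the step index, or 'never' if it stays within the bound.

Answer: 16

Derivation:
apply F[0]=+10.000 → step 1: x=0.001, v=0.136, θ₁=-0.144, ω₁=-0.062, θ₂=-0.375, ω₂=-0.198, θ₃=-0.209, ω₃=0.060
apply F[1]=+10.000 → step 2: x=0.005, v=0.272, θ₁=-0.145, ω₁=-0.125, θ₂=-0.381, ω₂=-0.396, θ₃=-0.208, ω₃=0.120
apply F[2]=+10.000 → step 3: x=0.012, v=0.408, θ₁=-0.149, ω₁=-0.189, θ₂=-0.391, ω₂=-0.594, θ₃=-0.205, ω₃=0.183
apply F[3]=+10.000 → step 4: x=0.022, v=0.544, θ₁=-0.153, ω₁=-0.256, θ₂=-0.405, ω₂=-0.792, θ₃=-0.200, ω₃=0.247
apply F[4]=+10.000 → step 5: x=0.034, v=0.679, θ₁=-0.159, ω₁=-0.326, θ₂=-0.422, ω₂=-0.990, θ₃=-0.195, ω₃=0.313
apply F[5]=+10.000 → step 6: x=0.049, v=0.814, θ₁=-0.166, ω₁=-0.401, θ₂=-0.444, ω₂=-1.184, θ₃=-0.188, ω₃=0.381
apply F[6]=+10.000 → step 7: x=0.067, v=0.948, θ₁=-0.175, ω₁=-0.482, θ₂=-0.470, ω₂=-1.373, θ₃=-0.179, ω₃=0.448
apply F[7]=+10.000 → step 8: x=0.087, v=1.081, θ₁=-0.186, ω₁=-0.572, θ₂=-0.499, ω₂=-1.555, θ₃=-0.170, ω₃=0.514
apply F[8]=+10.000 → step 9: x=0.110, v=1.212, θ₁=-0.198, ω₁=-0.672, θ₂=-0.532, ω₂=-1.724, θ₃=-0.159, ω₃=0.575
apply F[9]=+10.000 → step 10: x=0.135, v=1.343, θ₁=-0.212, ω₁=-0.784, θ₂=-0.568, ω₂=-1.880, θ₃=-0.147, ω₃=0.631
apply F[10]=+10.000 → step 11: x=0.163, v=1.472, θ₁=-0.229, ω₁=-0.910, θ₂=-0.607, ω₂=-2.017, θ₃=-0.134, ω₃=0.679
apply F[11]=+10.000 → step 12: x=0.194, v=1.599, θ₁=-0.249, ω₁=-1.049, θ₂=-0.649, ω₂=-2.136, θ₃=-0.120, ω₃=0.716
apply F[12]=+10.000 → step 13: x=0.227, v=1.725, θ₁=-0.271, ω₁=-1.204, θ₂=-0.692, ω₂=-2.232, θ₃=-0.105, ω₃=0.742
apply F[13]=+10.000 → step 14: x=0.263, v=1.849, θ₁=-0.297, ω₁=-1.373, θ₂=-0.738, ω₂=-2.306, θ₃=-0.090, ω₃=0.755
apply F[14]=+10.000 → step 15: x=0.301, v=1.971, θ₁=-0.326, ω₁=-1.556, θ₂=-0.784, ω₂=-2.356, θ₃=-0.075, ω₃=0.754
apply F[15]=+10.000 → step 16: x=0.342, v=2.090, θ₁=-0.360, ω₁=-1.754, θ₂=-0.832, ω₂=-2.381, θ₃=-0.060, ω₃=0.740
apply F[16]=+10.000 → step 17: x=0.385, v=2.206, θ₁=-0.397, ω₁=-1.965, θ₂=-0.879, ω₂=-2.381, θ₃=-0.046, ω₃=0.711
apply F[17]=+10.000 → step 18: x=0.430, v=2.317, θ₁=-0.438, ω₁=-2.189, θ₂=-0.927, ω₂=-2.354, θ₃=-0.032, ω₃=0.667
apply F[18]=+10.000 → step 19: x=0.478, v=2.424, θ₁=-0.484, ω₁=-2.424, θ₂=-0.973, ω₂=-2.299, θ₃=-0.019, ω₃=0.608
apply F[19]=+10.000 → step 20: x=0.527, v=2.524, θ₁=-0.535, ω₁=-2.669, θ₂=-1.019, ω₂=-2.217, θ₃=-0.008, ω₃=0.532
apply F[20]=+10.000 → step 21: x=0.579, v=2.615, θ₁=-0.591, ω₁=-2.923, θ₂=-1.062, ω₂=-2.105, θ₃=0.002, ω₃=0.438
|θ₂| = 0.832 > 0.828 first at step 16.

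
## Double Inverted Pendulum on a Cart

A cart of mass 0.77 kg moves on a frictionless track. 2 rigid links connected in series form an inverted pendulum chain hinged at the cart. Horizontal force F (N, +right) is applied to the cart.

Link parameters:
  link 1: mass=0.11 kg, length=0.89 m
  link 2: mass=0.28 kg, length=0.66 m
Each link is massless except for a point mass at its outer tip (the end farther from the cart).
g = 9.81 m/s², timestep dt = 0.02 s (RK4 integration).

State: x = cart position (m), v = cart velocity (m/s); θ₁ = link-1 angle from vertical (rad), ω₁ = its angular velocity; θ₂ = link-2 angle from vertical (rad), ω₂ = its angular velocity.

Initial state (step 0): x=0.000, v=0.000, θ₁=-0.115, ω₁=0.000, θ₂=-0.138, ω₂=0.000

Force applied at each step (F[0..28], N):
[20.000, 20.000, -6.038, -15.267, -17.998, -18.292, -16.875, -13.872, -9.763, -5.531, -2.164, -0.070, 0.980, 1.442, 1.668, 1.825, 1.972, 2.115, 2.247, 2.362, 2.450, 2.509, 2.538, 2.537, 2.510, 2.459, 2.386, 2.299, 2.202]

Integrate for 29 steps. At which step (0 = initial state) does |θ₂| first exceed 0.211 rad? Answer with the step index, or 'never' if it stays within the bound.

Answer: never

Derivation:
apply F[0]=+20.000 → step 1: x=0.005, v=0.527, θ₁=-0.121, ω₁=-0.606, θ₂=-0.138, ω₂=-0.015
apply F[1]=+20.000 → step 2: x=0.021, v=1.054, θ₁=-0.139, ω₁=-1.218, θ₂=-0.139, ω₂=-0.021
apply F[2]=-6.038 → step 3: x=0.041, v=0.912, θ₁=-0.162, ω₁=-1.100, θ₂=-0.139, ω₂=-0.008
apply F[3]=-15.267 → step 4: x=0.055, v=0.536, θ₁=-0.181, ω₁=-0.746, θ₂=-0.139, ω₂=0.036
apply F[4]=-17.998 → step 5: x=0.062, v=0.094, θ₁=-0.192, ω₁=-0.336, θ₂=-0.137, ω₂=0.106
apply F[5]=-18.292 → step 6: x=0.059, v=-0.354, θ₁=-0.194, ω₁=0.071, θ₂=-0.134, ω₂=0.192
apply F[6]=-16.875 → step 7: x=0.048, v=-0.767, θ₁=-0.189, ω₁=0.437, θ₂=-0.130, ω₂=0.278
apply F[7]=-13.872 → step 8: x=0.029, v=-1.104, θ₁=-0.178, ω₁=0.730, θ₂=-0.123, ω₂=0.354
apply F[8]=-9.763 → step 9: x=0.005, v=-1.339, θ₁=-0.161, ω₁=0.922, θ₂=-0.116, ω₂=0.412
apply F[9]=-5.531 → step 10: x=-0.024, v=-1.468, θ₁=-0.142, ω₁=1.009, θ₂=-0.107, ω₂=0.454
apply F[10]=-2.164 → step 11: x=-0.053, v=-1.512, θ₁=-0.122, ω₁=1.015, θ₂=-0.097, ω₂=0.483
apply F[11]=-0.070 → step 12: x=-0.083, v=-1.504, θ₁=-0.102, ω₁=0.972, θ₂=-0.088, ω₂=0.501
apply F[12]=+0.980 → step 13: x=-0.113, v=-1.471, θ₁=-0.083, ω₁=0.909, θ₂=-0.078, ω₂=0.509
apply F[13]=+1.442 → step 14: x=-0.142, v=-1.427, θ₁=-0.065, ω₁=0.843, θ₂=-0.067, ω₂=0.511
apply F[14]=+1.668 → step 15: x=-0.170, v=-1.378, θ₁=-0.049, ω₁=0.778, θ₂=-0.057, ω₂=0.506
apply F[15]=+1.825 → step 16: x=-0.197, v=-1.327, θ₁=-0.034, ω₁=0.717, θ₂=-0.047, ω₂=0.496
apply F[16]=+1.972 → step 17: x=-0.223, v=-1.273, θ₁=-0.021, ω₁=0.658, θ₂=-0.037, ω₂=0.481
apply F[17]=+2.115 → step 18: x=-0.248, v=-1.217, θ₁=-0.008, ω₁=0.602, θ₂=-0.028, ω₂=0.463
apply F[18]=+2.247 → step 19: x=-0.272, v=-1.158, θ₁=0.004, ω₁=0.547, θ₂=-0.019, ω₂=0.442
apply F[19]=+2.362 → step 20: x=-0.295, v=-1.098, θ₁=0.014, ω₁=0.493, θ₂=-0.010, ω₂=0.418
apply F[20]=+2.450 → step 21: x=-0.316, v=-1.036, θ₁=0.023, ω₁=0.442, θ₂=-0.002, ω₂=0.392
apply F[21]=+2.509 → step 22: x=-0.336, v=-0.974, θ₁=0.032, ω₁=0.392, θ₂=0.005, ω₂=0.366
apply F[22]=+2.538 → step 23: x=-0.355, v=-0.911, θ₁=0.039, ω₁=0.344, θ₂=0.013, ω₂=0.338
apply F[23]=+2.537 → step 24: x=-0.372, v=-0.849, θ₁=0.045, ω₁=0.299, θ₂=0.019, ω₂=0.310
apply F[24]=+2.510 → step 25: x=-0.389, v=-0.789, θ₁=0.051, ω₁=0.256, θ₂=0.025, ω₂=0.283
apply F[25]=+2.459 → step 26: x=-0.404, v=-0.731, θ₁=0.056, ω₁=0.217, θ₂=0.030, ω₂=0.255
apply F[26]=+2.386 → step 27: x=-0.418, v=-0.674, θ₁=0.060, ω₁=0.180, θ₂=0.035, ω₂=0.229
apply F[27]=+2.299 → step 28: x=-0.431, v=-0.621, θ₁=0.063, ω₁=0.147, θ₂=0.039, ω₂=0.204
apply F[28]=+2.202 → step 29: x=-0.443, v=-0.570, θ₁=0.066, ω₁=0.117, θ₂=0.043, ω₂=0.179
max |θ₂| = 0.139 ≤ 0.211 over all 30 states.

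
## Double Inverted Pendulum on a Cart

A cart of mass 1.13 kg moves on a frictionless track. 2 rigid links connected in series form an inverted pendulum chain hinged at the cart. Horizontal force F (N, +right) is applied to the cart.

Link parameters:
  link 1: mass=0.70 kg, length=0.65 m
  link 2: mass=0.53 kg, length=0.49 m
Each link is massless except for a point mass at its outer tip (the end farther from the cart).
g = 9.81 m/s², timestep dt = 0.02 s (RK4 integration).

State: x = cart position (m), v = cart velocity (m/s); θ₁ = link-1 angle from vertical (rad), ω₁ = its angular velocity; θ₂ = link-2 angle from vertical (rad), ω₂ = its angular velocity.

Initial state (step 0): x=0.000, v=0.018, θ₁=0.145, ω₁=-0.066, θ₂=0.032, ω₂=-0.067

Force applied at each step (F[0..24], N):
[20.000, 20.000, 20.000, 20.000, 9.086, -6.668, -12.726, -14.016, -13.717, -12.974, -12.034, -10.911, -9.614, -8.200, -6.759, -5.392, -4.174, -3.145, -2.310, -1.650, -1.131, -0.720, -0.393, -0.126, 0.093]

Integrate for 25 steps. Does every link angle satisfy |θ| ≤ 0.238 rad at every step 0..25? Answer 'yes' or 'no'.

apply F[0]=+20.000 → step 1: x=0.004, v=0.335, θ₁=0.140, ω₁=-0.476, θ₂=0.030, ω₂=-0.162
apply F[1]=+20.000 → step 2: x=0.013, v=0.656, θ₁=0.126, ω₁=-0.897, θ₂=0.026, ω₂=-0.248
apply F[2]=+20.000 → step 3: x=0.030, v=0.983, θ₁=0.104, ω₁=-1.339, θ₂=0.020, ω₂=-0.319
apply F[3]=+20.000 → step 4: x=0.053, v=1.319, θ₁=0.072, ω₁=-1.810, θ₂=0.013, ω₂=-0.369
apply F[4]=+9.086 → step 5: x=0.081, v=1.470, θ₁=0.034, ω₁=-2.019, θ₂=0.005, ω₂=-0.394
apply F[5]=-6.668 → step 6: x=0.109, v=1.350, θ₁=-0.005, ω₁=-1.828, θ₂=-0.003, ω₂=-0.400
apply F[6]=-12.726 → step 7: x=0.134, v=1.129, θ₁=-0.038, ω₁=-1.497, θ₂=-0.011, ω₂=-0.391
apply F[7]=-14.016 → step 8: x=0.154, v=0.891, θ₁=-0.064, ω₁=-1.155, θ₂=-0.018, ω₂=-0.367
apply F[8]=-13.717 → step 9: x=0.169, v=0.665, θ₁=-0.084, ω₁=-0.842, θ₂=-0.025, ω₂=-0.329
apply F[9]=-12.974 → step 10: x=0.181, v=0.456, θ₁=-0.098, ω₁=-0.565, θ₂=-0.031, ω₂=-0.282
apply F[10]=-12.034 → step 11: x=0.188, v=0.266, θ₁=-0.107, ω₁=-0.323, θ₂=-0.036, ω₂=-0.230
apply F[11]=-10.911 → step 12: x=0.191, v=0.098, θ₁=-0.111, ω₁=-0.117, θ₂=-0.041, ω₂=-0.176
apply F[12]=-9.614 → step 13: x=0.192, v=-0.046, θ₁=-0.112, ω₁=0.053, θ₂=-0.043, ω₂=-0.123
apply F[13]=-8.200 → step 14: x=0.190, v=-0.166, θ₁=-0.110, ω₁=0.188, θ₂=-0.045, ω₂=-0.074
apply F[14]=-6.759 → step 15: x=0.186, v=-0.262, θ₁=-0.105, ω₁=0.287, θ₂=-0.046, ω₂=-0.029
apply F[15]=-5.392 → step 16: x=0.180, v=-0.335, θ₁=-0.099, ω₁=0.356, θ₂=-0.047, ω₂=0.011
apply F[16]=-4.174 → step 17: x=0.172, v=-0.389, θ₁=-0.091, ω₁=0.398, θ₂=-0.046, ω₂=0.045
apply F[17]=-3.145 → step 18: x=0.164, v=-0.426, θ₁=-0.083, ω₁=0.419, θ₂=-0.045, ω₂=0.074
apply F[18]=-2.310 → step 19: x=0.155, v=-0.450, θ₁=-0.074, ω₁=0.425, θ₂=-0.043, ω₂=0.099
apply F[19]=-1.650 → step 20: x=0.146, v=-0.464, θ₁=-0.066, ω₁=0.419, θ₂=-0.041, ω₂=0.118
apply F[20]=-1.131 → step 21: x=0.137, v=-0.471, θ₁=-0.058, ω₁=0.406, θ₂=-0.038, ω₂=0.134
apply F[21]=-0.720 → step 22: x=0.128, v=-0.473, θ₁=-0.050, ω₁=0.388, θ₂=-0.036, ω₂=0.145
apply F[22]=-0.393 → step 23: x=0.118, v=-0.470, θ₁=-0.042, ω₁=0.367, θ₂=-0.033, ω₂=0.153
apply F[23]=-0.126 → step 24: x=0.109, v=-0.464, θ₁=-0.035, ω₁=0.345, θ₂=-0.030, ω₂=0.159
apply F[24]=+0.093 → step 25: x=0.100, v=-0.456, θ₁=-0.029, ω₁=0.322, θ₂=-0.026, ω₂=0.161
Max |angle| over trajectory = 0.145 rad; bound = 0.238 → within bound.

Answer: yes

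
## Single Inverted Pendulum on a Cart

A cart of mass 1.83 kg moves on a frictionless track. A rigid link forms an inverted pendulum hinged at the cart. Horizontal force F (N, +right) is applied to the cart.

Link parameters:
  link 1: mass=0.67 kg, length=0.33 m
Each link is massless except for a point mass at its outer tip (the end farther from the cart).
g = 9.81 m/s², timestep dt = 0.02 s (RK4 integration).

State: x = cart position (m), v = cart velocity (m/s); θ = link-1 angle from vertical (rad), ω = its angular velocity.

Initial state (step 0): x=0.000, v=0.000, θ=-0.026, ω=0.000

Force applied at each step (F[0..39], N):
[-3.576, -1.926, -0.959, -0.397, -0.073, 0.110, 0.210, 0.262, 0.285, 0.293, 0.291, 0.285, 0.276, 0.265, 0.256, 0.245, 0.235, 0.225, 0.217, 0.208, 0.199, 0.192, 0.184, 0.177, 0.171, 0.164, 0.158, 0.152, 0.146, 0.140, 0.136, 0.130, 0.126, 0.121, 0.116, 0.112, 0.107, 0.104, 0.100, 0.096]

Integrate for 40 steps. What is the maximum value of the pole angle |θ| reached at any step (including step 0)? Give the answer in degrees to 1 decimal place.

apply F[0]=-3.576 → step 1: x=-0.000, v=-0.037, θ=-0.025, ω=0.098
apply F[1]=-1.926 → step 2: x=-0.001, v=-0.057, θ=-0.023, ω=0.142
apply F[2]=-0.959 → step 3: x=-0.003, v=-0.066, θ=-0.020, ω=0.156
apply F[3]=-0.397 → step 4: x=-0.004, v=-0.069, θ=-0.017, ω=0.155
apply F[4]=-0.073 → step 5: x=-0.005, v=-0.068, θ=-0.014, ω=0.145
apply F[5]=+0.110 → step 6: x=-0.007, v=-0.066, θ=-0.011, ω=0.132
apply F[6]=+0.210 → step 7: x=-0.008, v=-0.063, θ=-0.008, ω=0.117
apply F[7]=+0.262 → step 8: x=-0.009, v=-0.060, θ=-0.006, ω=0.102
apply F[8]=+0.285 → step 9: x=-0.010, v=-0.056, θ=-0.004, ω=0.089
apply F[9]=+0.293 → step 10: x=-0.011, v=-0.053, θ=-0.003, ω=0.076
apply F[10]=+0.291 → step 11: x=-0.012, v=-0.050, θ=-0.001, ω=0.065
apply F[11]=+0.285 → step 12: x=-0.013, v=-0.046, θ=0.000, ω=0.055
apply F[12]=+0.276 → step 13: x=-0.014, v=-0.043, θ=0.001, ω=0.047
apply F[13]=+0.265 → step 14: x=-0.015, v=-0.041, θ=0.002, ω=0.039
apply F[14]=+0.256 → step 15: x=-0.016, v=-0.038, θ=0.003, ω=0.032
apply F[15]=+0.245 → step 16: x=-0.017, v=-0.036, θ=0.003, ω=0.027
apply F[16]=+0.235 → step 17: x=-0.017, v=-0.033, θ=0.004, ω=0.022
apply F[17]=+0.225 → step 18: x=-0.018, v=-0.031, θ=0.004, ω=0.018
apply F[18]=+0.217 → step 19: x=-0.019, v=-0.029, θ=0.004, ω=0.014
apply F[19]=+0.208 → step 20: x=-0.019, v=-0.027, θ=0.005, ω=0.011
apply F[20]=+0.199 → step 21: x=-0.020, v=-0.025, θ=0.005, ω=0.008
apply F[21]=+0.192 → step 22: x=-0.020, v=-0.024, θ=0.005, ω=0.006
apply F[22]=+0.184 → step 23: x=-0.021, v=-0.022, θ=0.005, ω=0.004
apply F[23]=+0.177 → step 24: x=-0.021, v=-0.020, θ=0.005, ω=0.002
apply F[24]=+0.171 → step 25: x=-0.021, v=-0.019, θ=0.005, ω=0.000
apply F[25]=+0.164 → step 26: x=-0.022, v=-0.017, θ=0.005, ω=-0.001
apply F[26]=+0.158 → step 27: x=-0.022, v=-0.016, θ=0.005, ω=-0.002
apply F[27]=+0.152 → step 28: x=-0.022, v=-0.015, θ=0.005, ω=-0.003
apply F[28]=+0.146 → step 29: x=-0.023, v=-0.013, θ=0.005, ω=-0.003
apply F[29]=+0.140 → step 30: x=-0.023, v=-0.012, θ=0.005, ω=-0.004
apply F[30]=+0.136 → step 31: x=-0.023, v=-0.011, θ=0.005, ω=-0.005
apply F[31]=+0.130 → step 32: x=-0.023, v=-0.010, θ=0.005, ω=-0.005
apply F[32]=+0.126 → step 33: x=-0.024, v=-0.009, θ=0.005, ω=-0.005
apply F[33]=+0.121 → step 34: x=-0.024, v=-0.008, θ=0.005, ω=-0.006
apply F[34]=+0.116 → step 35: x=-0.024, v=-0.007, θ=0.004, ω=-0.006
apply F[35]=+0.112 → step 36: x=-0.024, v=-0.006, θ=0.004, ω=-0.006
apply F[36]=+0.107 → step 37: x=-0.024, v=-0.005, θ=0.004, ω=-0.006
apply F[37]=+0.104 → step 38: x=-0.024, v=-0.005, θ=0.004, ω=-0.006
apply F[38]=+0.100 → step 39: x=-0.024, v=-0.004, θ=0.004, ω=-0.006
apply F[39]=+0.096 → step 40: x=-0.024, v=-0.003, θ=0.004, ω=-0.006
Max |angle| over trajectory = 0.026 rad = 1.5°.

Answer: 1.5°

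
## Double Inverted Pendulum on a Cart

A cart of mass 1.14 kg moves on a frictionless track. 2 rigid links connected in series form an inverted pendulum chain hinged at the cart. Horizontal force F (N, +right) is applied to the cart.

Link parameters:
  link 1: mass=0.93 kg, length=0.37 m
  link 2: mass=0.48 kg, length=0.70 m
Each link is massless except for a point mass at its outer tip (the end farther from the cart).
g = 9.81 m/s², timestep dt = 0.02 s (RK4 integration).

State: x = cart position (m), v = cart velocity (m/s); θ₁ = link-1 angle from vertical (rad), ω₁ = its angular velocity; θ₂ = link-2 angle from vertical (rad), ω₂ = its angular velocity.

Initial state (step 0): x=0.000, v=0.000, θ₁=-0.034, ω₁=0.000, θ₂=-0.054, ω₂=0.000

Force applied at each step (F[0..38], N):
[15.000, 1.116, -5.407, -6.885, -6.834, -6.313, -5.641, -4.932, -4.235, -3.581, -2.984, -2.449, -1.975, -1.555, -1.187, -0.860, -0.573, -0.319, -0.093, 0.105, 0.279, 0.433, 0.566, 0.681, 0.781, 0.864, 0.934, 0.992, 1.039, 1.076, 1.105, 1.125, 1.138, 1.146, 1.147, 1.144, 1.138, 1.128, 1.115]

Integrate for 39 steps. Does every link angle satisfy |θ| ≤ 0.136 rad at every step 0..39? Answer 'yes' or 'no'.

apply F[0]=+15.000 → step 1: x=0.003, v=0.271, θ₁=-0.041, ω₁=-0.748, θ₂=-0.054, ω₂=-0.007
apply F[1]=+1.116 → step 2: x=0.008, v=0.303, θ₁=-0.057, ω₁=-0.857, θ₂=-0.054, ω₂=-0.009
apply F[2]=-5.407 → step 3: x=0.014, v=0.224, θ₁=-0.073, ω₁=-0.682, θ₂=-0.054, ω₂=-0.004
apply F[3]=-6.885 → step 4: x=0.017, v=0.122, θ₁=-0.084, ω₁=-0.458, θ₂=-0.054, ω₂=0.006
apply F[4]=-6.834 → step 5: x=0.019, v=0.025, θ₁=-0.091, ω₁=-0.251, θ₂=-0.054, ω₂=0.021
apply F[5]=-6.313 → step 6: x=0.018, v=-0.063, θ₁=-0.095, ω₁=-0.076, θ₂=-0.054, ω₂=0.039
apply F[6]=-5.641 → step 7: x=0.016, v=-0.138, θ₁=-0.095, ω₁=0.065, θ₂=-0.053, ω₂=0.057
apply F[7]=-4.932 → step 8: x=0.013, v=-0.201, θ₁=-0.092, ω₁=0.174, θ₂=-0.051, ω₂=0.075
apply F[8]=-4.235 → step 9: x=0.008, v=-0.253, θ₁=-0.088, ω₁=0.255, θ₂=-0.050, ω₂=0.092
apply F[9]=-3.581 → step 10: x=0.003, v=-0.295, θ₁=-0.082, ω₁=0.313, θ₂=-0.048, ω₂=0.108
apply F[10]=-2.984 → step 11: x=-0.003, v=-0.328, θ₁=-0.076, ω₁=0.351, θ₂=-0.045, ω₂=0.122
apply F[11]=-2.449 → step 12: x=-0.010, v=-0.354, θ₁=-0.068, ω₁=0.374, θ₂=-0.043, ω₂=0.134
apply F[12]=-1.975 → step 13: x=-0.018, v=-0.373, θ₁=-0.061, ω₁=0.384, θ₂=-0.040, ω₂=0.144
apply F[13]=-1.555 → step 14: x=-0.025, v=-0.386, θ₁=-0.053, ω₁=0.385, θ₂=-0.037, ω₂=0.152
apply F[14]=-1.187 → step 15: x=-0.033, v=-0.395, θ₁=-0.046, ω₁=0.380, θ₂=-0.034, ω₂=0.157
apply F[15]=-0.860 → step 16: x=-0.041, v=-0.400, θ₁=-0.038, ω₁=0.368, θ₂=-0.031, ω₂=0.161
apply F[16]=-0.573 → step 17: x=-0.049, v=-0.402, θ₁=-0.031, ω₁=0.353, θ₂=-0.027, ω₂=0.164
apply F[17]=-0.319 → step 18: x=-0.057, v=-0.401, θ₁=-0.024, ω₁=0.335, θ₂=-0.024, ω₂=0.164
apply F[18]=-0.093 → step 19: x=-0.065, v=-0.398, θ₁=-0.018, ω₁=0.316, θ₂=-0.021, ω₂=0.164
apply F[19]=+0.105 → step 20: x=-0.073, v=-0.392, θ₁=-0.011, ω₁=0.295, θ₂=-0.018, ω₂=0.162
apply F[20]=+0.279 → step 21: x=-0.081, v=-0.385, θ₁=-0.006, ω₁=0.274, θ₂=-0.014, ω₂=0.159
apply F[21]=+0.433 → step 22: x=-0.088, v=-0.377, θ₁=-0.001, ω₁=0.252, θ₂=-0.011, ω₂=0.154
apply F[22]=+0.566 → step 23: x=-0.096, v=-0.367, θ₁=0.004, ω₁=0.231, θ₂=-0.008, ω₂=0.149
apply F[23]=+0.681 → step 24: x=-0.103, v=-0.357, θ₁=0.009, ω₁=0.210, θ₂=-0.005, ω₂=0.144
apply F[24]=+0.781 → step 25: x=-0.110, v=-0.346, θ₁=0.013, ω₁=0.189, θ₂=-0.002, ω₂=0.138
apply F[25]=+0.864 → step 26: x=-0.117, v=-0.334, θ₁=0.016, ω₁=0.170, θ₂=0.000, ω₂=0.131
apply F[26]=+0.934 → step 27: x=-0.123, v=-0.322, θ₁=0.019, ω₁=0.151, θ₂=0.003, ω₂=0.124
apply F[27]=+0.992 → step 28: x=-0.130, v=-0.310, θ₁=0.022, ω₁=0.134, θ₂=0.005, ω₂=0.117
apply F[28]=+1.039 → step 29: x=-0.136, v=-0.297, θ₁=0.025, ω₁=0.117, θ₂=0.007, ω₂=0.110
apply F[29]=+1.076 → step 30: x=-0.141, v=-0.285, θ₁=0.027, ω₁=0.102, θ₂=0.010, ω₂=0.102
apply F[30]=+1.105 → step 31: x=-0.147, v=-0.272, θ₁=0.029, ω₁=0.087, θ₂=0.012, ω₂=0.095
apply F[31]=+1.125 → step 32: x=-0.152, v=-0.260, θ₁=0.030, ω₁=0.074, θ₂=0.013, ω₂=0.087
apply F[32]=+1.138 → step 33: x=-0.157, v=-0.247, θ₁=0.032, ω₁=0.061, θ₂=0.015, ω₂=0.080
apply F[33]=+1.146 → step 34: x=-0.162, v=-0.235, θ₁=0.033, ω₁=0.050, θ₂=0.017, ω₂=0.073
apply F[34]=+1.147 → step 35: x=-0.167, v=-0.223, θ₁=0.034, ω₁=0.040, θ₂=0.018, ω₂=0.066
apply F[35]=+1.144 → step 36: x=-0.171, v=-0.211, θ₁=0.035, ω₁=0.030, θ₂=0.019, ω₂=0.060
apply F[36]=+1.138 → step 37: x=-0.175, v=-0.200, θ₁=0.035, ω₁=0.022, θ₂=0.020, ω₂=0.053
apply F[37]=+1.128 → step 38: x=-0.179, v=-0.189, θ₁=0.035, ω₁=0.014, θ₂=0.021, ω₂=0.047
apply F[38]=+1.115 → step 39: x=-0.183, v=-0.178, θ₁=0.036, ω₁=0.007, θ₂=0.022, ω₂=0.041
Max |angle| over trajectory = 0.095 rad; bound = 0.136 → within bound.

Answer: yes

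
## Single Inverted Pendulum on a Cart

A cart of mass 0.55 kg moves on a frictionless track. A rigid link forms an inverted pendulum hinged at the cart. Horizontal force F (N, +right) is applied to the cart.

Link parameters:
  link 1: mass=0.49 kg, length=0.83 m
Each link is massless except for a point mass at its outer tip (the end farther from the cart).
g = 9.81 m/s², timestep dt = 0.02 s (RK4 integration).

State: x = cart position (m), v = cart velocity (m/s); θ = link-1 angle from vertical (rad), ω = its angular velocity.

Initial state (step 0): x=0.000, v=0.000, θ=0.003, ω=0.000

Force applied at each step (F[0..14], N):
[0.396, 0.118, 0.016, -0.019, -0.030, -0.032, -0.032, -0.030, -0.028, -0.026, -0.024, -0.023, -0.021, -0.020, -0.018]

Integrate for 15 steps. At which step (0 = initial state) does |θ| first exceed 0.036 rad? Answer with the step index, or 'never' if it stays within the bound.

apply F[0]=+0.396 → step 1: x=0.000, v=0.014, θ=0.003, ω=-0.016
apply F[1]=+0.118 → step 2: x=0.000, v=0.018, θ=0.002, ω=-0.020
apply F[2]=+0.016 → step 3: x=0.001, v=0.018, θ=0.002, ω=-0.020
apply F[3]=-0.019 → step 4: x=0.001, v=0.017, θ=0.002, ω=-0.018
apply F[4]=-0.030 → step 5: x=0.001, v=0.016, θ=0.001, ω=-0.016
apply F[5]=-0.032 → step 6: x=0.002, v=0.014, θ=0.001, ω=-0.014
apply F[6]=-0.032 → step 7: x=0.002, v=0.013, θ=0.001, ω=-0.012
apply F[7]=-0.030 → step 8: x=0.002, v=0.012, θ=0.001, ω=-0.011
apply F[8]=-0.028 → step 9: x=0.003, v=0.010, θ=0.000, ω=-0.009
apply F[9]=-0.026 → step 10: x=0.003, v=0.010, θ=0.000, ω=-0.008
apply F[10]=-0.024 → step 11: x=0.003, v=0.009, θ=0.000, ω=-0.007
apply F[11]=-0.023 → step 12: x=0.003, v=0.008, θ=-0.000, ω=-0.006
apply F[12]=-0.021 → step 13: x=0.003, v=0.007, θ=-0.000, ω=-0.005
apply F[13]=-0.020 → step 14: x=0.003, v=0.006, θ=-0.000, ω=-0.004
apply F[14]=-0.018 → step 15: x=0.003, v=0.006, θ=-0.000, ω=-0.004
max |θ| = 0.003 ≤ 0.036 over all 16 states.

Answer: never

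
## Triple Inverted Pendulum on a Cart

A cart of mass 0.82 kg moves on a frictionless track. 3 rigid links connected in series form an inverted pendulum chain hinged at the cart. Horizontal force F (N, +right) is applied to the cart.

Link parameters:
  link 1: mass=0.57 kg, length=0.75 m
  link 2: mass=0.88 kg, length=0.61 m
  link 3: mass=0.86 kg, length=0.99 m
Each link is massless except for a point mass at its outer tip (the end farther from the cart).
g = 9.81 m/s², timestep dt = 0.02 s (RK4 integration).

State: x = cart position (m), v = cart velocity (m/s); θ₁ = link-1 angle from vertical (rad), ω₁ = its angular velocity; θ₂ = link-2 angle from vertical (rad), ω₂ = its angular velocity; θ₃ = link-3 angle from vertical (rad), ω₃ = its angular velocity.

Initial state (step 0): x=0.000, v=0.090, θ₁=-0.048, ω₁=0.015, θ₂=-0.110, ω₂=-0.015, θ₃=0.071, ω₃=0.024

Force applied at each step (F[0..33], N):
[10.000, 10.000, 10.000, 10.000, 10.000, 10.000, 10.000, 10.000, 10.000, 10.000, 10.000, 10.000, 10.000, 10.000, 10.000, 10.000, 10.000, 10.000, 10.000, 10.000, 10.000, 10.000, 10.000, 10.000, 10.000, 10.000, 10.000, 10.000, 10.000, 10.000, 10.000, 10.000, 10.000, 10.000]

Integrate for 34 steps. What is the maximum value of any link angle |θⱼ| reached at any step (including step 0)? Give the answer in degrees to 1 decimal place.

Answer: 129.6°

Derivation:
apply F[0]=+10.000 → step 1: x=0.004, v=0.358, θ₁=-0.051, ω₁=-0.311, θ₂=-0.112, ω₂=-0.137, θ₃=0.072, ω₃=0.087
apply F[1]=+10.000 → step 2: x=0.014, v=0.629, θ₁=-0.061, ω₁=-0.646, θ₂=-0.115, ω₂=-0.252, θ₃=0.074, ω₃=0.150
apply F[2]=+10.000 → step 3: x=0.030, v=0.903, θ₁=-0.077, ω₁=-0.996, θ₂=-0.122, ω₂=-0.353, θ₃=0.078, ω₃=0.211
apply F[3]=+10.000 → step 4: x=0.050, v=1.182, θ₁=-0.101, ω₁=-1.369, θ₂=-0.129, ω₂=-0.434, θ₃=0.083, ω₃=0.268
apply F[4]=+10.000 → step 5: x=0.077, v=1.465, θ₁=-0.132, ω₁=-1.764, θ₂=-0.139, ω₂=-0.488, θ₃=0.089, ω₃=0.319
apply F[5]=+10.000 → step 6: x=0.109, v=1.745, θ₁=-0.171, ω₁=-2.175, θ₂=-0.149, ω₂=-0.515, θ₃=0.096, ω₃=0.358
apply F[6]=+10.000 → step 7: x=0.147, v=2.015, θ₁=-0.219, ω₁=-2.586, θ₂=-0.159, ω₂=-0.520, θ₃=0.103, ω₃=0.382
apply F[7]=+10.000 → step 8: x=0.190, v=2.265, θ₁=-0.274, ω₁=-2.975, θ₂=-0.170, ω₂=-0.519, θ₃=0.111, ω₃=0.386
apply F[8]=+10.000 → step 9: x=0.237, v=2.485, θ₁=-0.337, ω₁=-3.317, θ₂=-0.180, ω₂=-0.531, θ₃=0.118, ω₃=0.370
apply F[9]=+10.000 → step 10: x=0.289, v=2.669, θ₁=-0.407, ω₁=-3.598, θ₂=-0.191, ω₂=-0.576, θ₃=0.125, ω₃=0.335
apply F[10]=+10.000 → step 11: x=0.344, v=2.819, θ₁=-0.481, ω₁=-3.816, θ₂=-0.203, ω₂=-0.666, θ₃=0.132, ω₃=0.287
apply F[11]=+10.000 → step 12: x=0.401, v=2.937, θ₁=-0.559, ω₁=-3.978, θ₂=-0.218, ω₂=-0.803, θ₃=0.137, ω₃=0.230
apply F[12]=+10.000 → step 13: x=0.461, v=3.030, θ₁=-0.640, ω₁=-4.096, θ₂=-0.236, ω₂=-0.987, θ₃=0.141, ω₃=0.167
apply F[13]=+10.000 → step 14: x=0.522, v=3.100, θ₁=-0.723, ω₁=-4.181, θ₂=-0.258, ω₂=-1.210, θ₃=0.143, ω₃=0.099
apply F[14]=+10.000 → step 15: x=0.585, v=3.152, θ₁=-0.807, ω₁=-4.241, θ₂=-0.284, ω₂=-1.467, θ₃=0.145, ω₃=0.028
apply F[15]=+10.000 → step 16: x=0.648, v=3.188, θ₁=-0.892, ω₁=-4.283, θ₂=-0.317, ω₂=-1.754, θ₃=0.145, ω₃=-0.047
apply F[16]=+10.000 → step 17: x=0.712, v=3.209, θ₁=-0.978, ω₁=-4.309, θ₂=-0.355, ω₂=-2.065, θ₃=0.143, ω₃=-0.128
apply F[17]=+10.000 → step 18: x=0.777, v=3.217, θ₁=-1.064, ω₁=-4.321, θ₂=-0.399, ω₂=-2.397, θ₃=0.139, ω₃=-0.215
apply F[18]=+10.000 → step 19: x=0.841, v=3.211, θ₁=-1.151, ω₁=-4.318, θ₂=-0.451, ω₂=-2.747, θ₃=0.134, ω₃=-0.312
apply F[19]=+10.000 → step 20: x=0.905, v=3.192, θ₁=-1.237, ω₁=-4.300, θ₂=-0.509, ω₂=-3.112, θ₃=0.127, ω₃=-0.420
apply F[20]=+10.000 → step 21: x=0.968, v=3.160, θ₁=-1.323, ω₁=-4.266, θ₂=-0.575, ω₂=-3.488, θ₃=0.117, ω₃=-0.542
apply F[21]=+10.000 → step 22: x=1.031, v=3.116, θ₁=-1.408, ω₁=-4.214, θ₂=-0.649, ω₂=-3.875, θ₃=0.105, ω₃=-0.683
apply F[22]=+10.000 → step 23: x=1.093, v=3.059, θ₁=-1.491, ω₁=-4.142, θ₂=-0.730, ω₂=-4.269, θ₃=0.090, ω₃=-0.846
apply F[23]=+10.000 → step 24: x=1.154, v=2.989, θ₁=-1.573, ω₁=-4.049, θ₂=-0.820, ω₂=-4.668, θ₃=0.071, ω₃=-1.035
apply F[24]=+10.000 → step 25: x=1.212, v=2.905, θ₁=-1.653, ω₁=-3.935, θ₂=-0.917, ω₂=-5.071, θ₃=0.048, ω₃=-1.255
apply F[25]=+10.000 → step 26: x=1.270, v=2.806, θ₁=-1.730, ω₁=-3.801, θ₂=-1.023, ω₂=-5.475, θ₃=0.021, ω₃=-1.511
apply F[26]=+10.000 → step 27: x=1.325, v=2.688, θ₁=-1.805, ω₁=-3.650, θ₂=-1.136, ω₂=-5.877, θ₃=-0.013, ω₃=-1.810
apply F[27]=+10.000 → step 28: x=1.377, v=2.549, θ₁=-1.876, ω₁=-3.490, θ₂=-1.258, ω₂=-6.272, θ₃=-0.052, ω₃=-2.157
apply F[28]=+10.000 → step 29: x=1.426, v=2.385, θ₁=-1.944, ω₁=-3.331, θ₂=-1.387, ω₂=-6.652, θ₃=-0.099, ω₃=-2.558
apply F[29]=+10.000 → step 30: x=1.472, v=2.190, θ₁=-2.010, ω₁=-3.191, θ₂=-1.523, ω₂=-7.004, θ₃=-0.155, ω₃=-3.019
apply F[30]=+10.000 → step 31: x=1.514, v=1.960, θ₁=-2.072, ω₁=-3.096, θ₂=-1.667, ω₂=-7.307, θ₃=-0.220, ω₃=-3.544
apply F[31]=+10.000 → step 32: x=1.550, v=1.693, θ₁=-2.134, ω₁=-3.077, θ₂=-1.815, ω₂=-7.526, θ₃=-0.297, ω₃=-4.132
apply F[32]=+10.000 → step 33: x=1.581, v=1.389, θ₁=-2.196, ω₁=-3.166, θ₂=-1.967, ω₂=-7.618, θ₃=-0.386, ω₃=-4.775
apply F[33]=+10.000 → step 34: x=1.606, v=1.059, θ₁=-2.261, ω₁=-3.386, θ₂=-2.119, ω₂=-7.533, θ₃=-0.488, ω₃=-5.458
Max |angle| over trajectory = 2.261 rad = 129.6°.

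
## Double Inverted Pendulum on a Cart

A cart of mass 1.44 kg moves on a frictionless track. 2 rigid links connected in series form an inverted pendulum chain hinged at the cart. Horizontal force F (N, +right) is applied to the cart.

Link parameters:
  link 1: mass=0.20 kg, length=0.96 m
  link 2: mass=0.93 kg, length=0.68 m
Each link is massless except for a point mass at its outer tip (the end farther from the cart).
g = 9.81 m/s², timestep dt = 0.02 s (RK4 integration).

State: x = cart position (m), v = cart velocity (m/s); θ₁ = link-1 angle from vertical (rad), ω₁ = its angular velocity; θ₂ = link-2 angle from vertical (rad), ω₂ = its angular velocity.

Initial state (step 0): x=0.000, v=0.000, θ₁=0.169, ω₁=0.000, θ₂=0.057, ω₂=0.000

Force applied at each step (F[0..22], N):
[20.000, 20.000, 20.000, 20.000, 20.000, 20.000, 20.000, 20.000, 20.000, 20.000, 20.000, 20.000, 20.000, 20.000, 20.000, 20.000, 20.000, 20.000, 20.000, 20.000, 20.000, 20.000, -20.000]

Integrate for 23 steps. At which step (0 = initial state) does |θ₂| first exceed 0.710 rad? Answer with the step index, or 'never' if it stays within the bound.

apply F[0]=+20.000 → step 1: x=0.002, v=0.249, θ₁=0.168, ω₁=-0.101, θ₂=0.055, ω₂=-0.207
apply F[1]=+20.000 → step 2: x=0.010, v=0.498, θ₁=0.165, ω₁=-0.202, θ₂=0.049, ω₂=-0.415
apply F[2]=+20.000 → step 3: x=0.022, v=0.748, θ₁=0.160, ω₁=-0.304, θ₂=0.038, ω₂=-0.628
apply F[3]=+20.000 → step 4: x=0.040, v=1.000, θ₁=0.153, ω₁=-0.407, θ₂=0.024, ω₂=-0.845
apply F[4]=+20.000 → step 5: x=0.062, v=1.255, θ₁=0.144, ω₁=-0.512, θ₂=0.004, ω₂=-1.068
apply F[5]=+20.000 → step 6: x=0.090, v=1.512, θ₁=0.132, ω₁=-0.620, θ₂=-0.019, ω₂=-1.295
apply F[6]=+20.000 → step 7: x=0.123, v=1.772, θ₁=0.119, ω₁=-0.734, θ₂=-0.047, ω₂=-1.526
apply F[7]=+20.000 → step 8: x=0.161, v=2.036, θ₁=0.103, ω₁=-0.858, θ₂=-0.080, ω₂=-1.757
apply F[8]=+20.000 → step 9: x=0.204, v=2.304, θ₁=0.084, ω₁=-0.996, θ₂=-0.118, ω₂=-1.981
apply F[9]=+20.000 → step 10: x=0.253, v=2.574, θ₁=0.063, ω₁=-1.152, θ₂=-0.159, ω₂=-2.192
apply F[10]=+20.000 → step 11: x=0.307, v=2.848, θ₁=0.038, ω₁=-1.333, θ₂=-0.205, ω₂=-2.381
apply F[11]=+20.000 → step 12: x=0.367, v=3.125, θ₁=0.009, ω₁=-1.546, θ₂=-0.254, ω₂=-2.538
apply F[12]=+20.000 → step 13: x=0.432, v=3.403, θ₁=-0.024, ω₁=-1.794, θ₂=-0.306, ω₂=-2.652
apply F[13]=+20.000 → step 14: x=0.503, v=3.681, θ₁=-0.063, ω₁=-2.083, θ₂=-0.360, ω₂=-2.711
apply F[14]=+20.000 → step 15: x=0.580, v=3.959, θ₁=-0.108, ω₁=-2.418, θ₂=-0.414, ω₂=-2.705
apply F[15]=+20.000 → step 16: x=0.662, v=4.233, θ₁=-0.160, ω₁=-2.801, θ₂=-0.468, ω₂=-2.619
apply F[16]=+20.000 → step 17: x=0.749, v=4.500, θ₁=-0.220, ω₁=-3.234, θ₂=-0.519, ω₂=-2.442
apply F[17]=+20.000 → step 18: x=0.841, v=4.754, θ₁=-0.289, ω₁=-3.715, θ₂=-0.565, ω₂=-2.163
apply F[18]=+20.000 → step 19: x=0.939, v=4.986, θ₁=-0.369, ω₁=-4.235, θ₂=-0.604, ω₂=-1.783
apply F[19]=+20.000 → step 20: x=1.041, v=5.180, θ₁=-0.459, ω₁=-4.764, θ₂=-0.636, ω₂=-1.336
apply F[20]=+20.000 → step 21: x=1.146, v=5.320, θ₁=-0.559, ω₁=-5.229, θ₂=-0.658, ω₂=-0.926
apply F[21]=+20.000 → step 22: x=1.253, v=5.398, θ₁=-0.667, ω₁=-5.527, θ₂=-0.674, ω₂=-0.731
apply F[22]=-20.000 → step 23: x=1.357, v=5.027, θ₁=-0.776, ω₁=-5.339, θ₂=-0.689, ω₂=-0.788
max |θ₂| = 0.689 ≤ 0.710 over all 24 states.

Answer: never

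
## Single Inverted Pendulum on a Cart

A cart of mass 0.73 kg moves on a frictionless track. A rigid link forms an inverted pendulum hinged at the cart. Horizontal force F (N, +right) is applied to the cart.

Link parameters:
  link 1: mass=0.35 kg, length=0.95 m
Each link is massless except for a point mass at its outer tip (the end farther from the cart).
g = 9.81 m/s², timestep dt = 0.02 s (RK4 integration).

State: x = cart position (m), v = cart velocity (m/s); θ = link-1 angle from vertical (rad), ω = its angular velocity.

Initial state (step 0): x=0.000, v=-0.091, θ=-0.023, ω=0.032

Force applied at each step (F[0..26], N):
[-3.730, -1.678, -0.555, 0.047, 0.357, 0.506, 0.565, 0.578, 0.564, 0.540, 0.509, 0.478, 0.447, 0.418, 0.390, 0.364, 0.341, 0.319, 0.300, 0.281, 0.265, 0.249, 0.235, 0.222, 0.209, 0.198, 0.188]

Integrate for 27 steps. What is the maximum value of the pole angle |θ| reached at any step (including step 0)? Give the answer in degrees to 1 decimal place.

Answer: 1.3°

Derivation:
apply F[0]=-3.730 → step 1: x=-0.003, v=-0.191, θ=-0.021, ω=0.133
apply F[1]=-1.678 → step 2: x=-0.007, v=-0.235, θ=-0.018, ω=0.175
apply F[2]=-0.555 → step 3: x=-0.012, v=-0.249, θ=-0.015, ω=0.186
apply F[3]=+0.047 → step 4: x=-0.017, v=-0.246, θ=-0.011, ω=0.181
apply F[4]=+0.357 → step 5: x=-0.022, v=-0.236, θ=-0.008, ω=0.168
apply F[5]=+0.506 → step 6: x=-0.026, v=-0.221, θ=-0.004, ω=0.151
apply F[6]=+0.565 → step 7: x=-0.031, v=-0.206, θ=-0.001, ω=0.134
apply F[7]=+0.578 → step 8: x=-0.034, v=-0.190, θ=0.001, ω=0.117
apply F[8]=+0.564 → step 9: x=-0.038, v=-0.174, θ=0.003, ω=0.102
apply F[9]=+0.540 → step 10: x=-0.041, v=-0.160, θ=0.005, ω=0.087
apply F[10]=+0.509 → step 11: x=-0.045, v=-0.147, θ=0.007, ω=0.075
apply F[11]=+0.478 → step 12: x=-0.047, v=-0.134, θ=0.008, ω=0.063
apply F[12]=+0.447 → step 13: x=-0.050, v=-0.123, θ=0.009, ω=0.053
apply F[13]=+0.418 → step 14: x=-0.052, v=-0.112, θ=0.010, ω=0.044
apply F[14]=+0.390 → step 15: x=-0.054, v=-0.103, θ=0.011, ω=0.036
apply F[15]=+0.364 → step 16: x=-0.056, v=-0.094, θ=0.012, ω=0.029
apply F[16]=+0.341 → step 17: x=-0.058, v=-0.085, θ=0.012, ω=0.022
apply F[17]=+0.319 → step 18: x=-0.060, v=-0.078, θ=0.013, ω=0.017
apply F[18]=+0.300 → step 19: x=-0.061, v=-0.071, θ=0.013, ω=0.012
apply F[19]=+0.281 → step 20: x=-0.063, v=-0.064, θ=0.013, ω=0.008
apply F[20]=+0.265 → step 21: x=-0.064, v=-0.058, θ=0.013, ω=0.004
apply F[21]=+0.249 → step 22: x=-0.065, v=-0.053, θ=0.013, ω=0.001
apply F[22]=+0.235 → step 23: x=-0.066, v=-0.048, θ=0.013, ω=-0.001
apply F[23]=+0.222 → step 24: x=-0.067, v=-0.043, θ=0.013, ω=-0.004
apply F[24]=+0.209 → step 25: x=-0.068, v=-0.038, θ=0.013, ω=-0.006
apply F[25]=+0.198 → step 26: x=-0.068, v=-0.034, θ=0.013, ω=-0.007
apply F[26]=+0.188 → step 27: x=-0.069, v=-0.030, θ=0.013, ω=-0.009
Max |angle| over trajectory = 0.023 rad = 1.3°.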